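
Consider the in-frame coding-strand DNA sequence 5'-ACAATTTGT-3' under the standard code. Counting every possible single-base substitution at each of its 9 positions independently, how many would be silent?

Codon 1 (ACA, Thr): 3 synonymous substitutions.
Codon 2 (ATT, Ile): 2 synonymous substitutions.
Codon 3 (TGT, Cys): 1 synonymous substitution.
Total: 3 + 2 + 1 = 6.

6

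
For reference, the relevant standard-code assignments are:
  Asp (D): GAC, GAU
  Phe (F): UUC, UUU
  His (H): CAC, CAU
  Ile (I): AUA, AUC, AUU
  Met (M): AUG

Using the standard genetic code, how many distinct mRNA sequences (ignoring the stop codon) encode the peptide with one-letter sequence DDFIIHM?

144

Asp: 2 codons.
Asp: 2 codons.
Phe: 2 codons.
Ile: 3 codons.
Ile: 3 codons.
His: 2 codons.
Met: 1 codon.
2 × 2 × 2 × 3 × 3 × 2 × 1 = 144.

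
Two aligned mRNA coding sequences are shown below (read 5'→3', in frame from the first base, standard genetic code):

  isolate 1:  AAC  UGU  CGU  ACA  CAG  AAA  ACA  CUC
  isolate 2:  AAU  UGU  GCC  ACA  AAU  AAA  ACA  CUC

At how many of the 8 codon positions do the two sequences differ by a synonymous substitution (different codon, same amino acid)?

Codon 1: AAC Asn / AAU Asn — synonymous.
Codon 2: UGU Cys / UGU Cys — identical.
Codon 3: CGU Arg / GCC Ala — nonsynonymous.
Codon 4: ACA Thr / ACA Thr — identical.
Codon 5: CAG Gln / AAU Asn — nonsynonymous.
Codon 6: AAA Lys / AAA Lys — identical.
Codon 7: ACA Thr / ACA Thr — identical.
Codon 8: CUC Leu / CUC Leu — identical.
Synonymous differences: 1.

1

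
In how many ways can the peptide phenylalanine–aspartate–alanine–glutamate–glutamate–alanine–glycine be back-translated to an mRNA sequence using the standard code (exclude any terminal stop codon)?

Phe: 2 codons.
Asp: 2 codons.
Ala: 4 codons.
Glu: 2 codons.
Glu: 2 codons.
Ala: 4 codons.
Gly: 4 codons.
2 × 2 × 4 × 2 × 2 × 4 × 4 = 1024.

1024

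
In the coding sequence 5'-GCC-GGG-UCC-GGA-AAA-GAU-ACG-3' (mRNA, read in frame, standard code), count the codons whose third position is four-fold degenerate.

5

Codon 1 GCC (Ala): third position 4-fold.
Codon 2 GGG (Gly): third position 4-fold.
Codon 3 UCC (Ser): third position 4-fold.
Codon 4 GGA (Gly): third position 4-fold.
Codon 5 AAA (Lys): third position 2-fold.
Codon 6 GAU (Asp): third position 2-fold.
Codon 7 ACG (Thr): third position 4-fold.
Four-fold degenerate third positions: 5.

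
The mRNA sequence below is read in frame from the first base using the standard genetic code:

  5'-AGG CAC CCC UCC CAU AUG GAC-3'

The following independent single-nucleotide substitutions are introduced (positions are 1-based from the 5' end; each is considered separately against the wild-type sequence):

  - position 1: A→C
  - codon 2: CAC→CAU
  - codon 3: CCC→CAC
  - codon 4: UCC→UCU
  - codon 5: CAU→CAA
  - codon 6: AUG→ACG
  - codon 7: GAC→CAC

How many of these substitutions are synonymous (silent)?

Codon 1: AGG (Arg) → CGG (Arg) — synonymous.
Codon 2: CAC (His) → CAU (His) — synonymous.
Codon 3: CCC (Pro) → CAC (His) — missense.
Codon 4: UCC (Ser) → UCU (Ser) — synonymous.
Codon 5: CAU (His) → CAA (Gln) — missense.
Codon 6: AUG (Met) → ACG (Thr) — missense.
Codon 7: GAC (Asp) → CAC (His) — missense.
Synonymous: 3 of 7.

3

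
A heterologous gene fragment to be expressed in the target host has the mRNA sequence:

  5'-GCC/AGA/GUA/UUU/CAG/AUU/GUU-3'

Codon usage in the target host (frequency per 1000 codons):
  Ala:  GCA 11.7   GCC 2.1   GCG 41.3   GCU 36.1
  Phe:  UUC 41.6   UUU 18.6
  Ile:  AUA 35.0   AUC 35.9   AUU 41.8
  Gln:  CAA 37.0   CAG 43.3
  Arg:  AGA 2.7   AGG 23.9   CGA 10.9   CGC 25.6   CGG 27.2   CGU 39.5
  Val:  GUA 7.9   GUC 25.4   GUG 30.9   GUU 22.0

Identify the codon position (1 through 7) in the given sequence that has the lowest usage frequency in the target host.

Codon 1 GCC (Ala): 2.1 per 1000.
Codon 2 AGA (Arg): 2.7 per 1000.
Codon 3 GUA (Val): 7.9 per 1000.
Codon 4 UUU (Phe): 18.6 per 1000.
Codon 5 CAG (Gln): 43.3 per 1000.
Codon 6 AUU (Ile): 41.8 per 1000.
Codon 7 GUU (Val): 22.0 per 1000.
Lowest frequency is 2.1 at codon 1.

1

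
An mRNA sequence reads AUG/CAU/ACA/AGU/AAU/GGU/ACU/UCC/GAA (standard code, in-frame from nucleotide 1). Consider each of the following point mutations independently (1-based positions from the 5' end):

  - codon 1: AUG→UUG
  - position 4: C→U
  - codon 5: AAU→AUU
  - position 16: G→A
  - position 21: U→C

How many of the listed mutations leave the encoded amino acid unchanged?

1

Codon 1: AUG (Met) → UUG (Leu) — missense.
Codon 2: CAU (His) → UAU (Tyr) — missense.
Codon 5: AAU (Asn) → AUU (Ile) — missense.
Codon 6: GGU (Gly) → AGU (Ser) — missense.
Codon 7: ACU (Thr) → ACC (Thr) — synonymous.
Synonymous: 1 of 5.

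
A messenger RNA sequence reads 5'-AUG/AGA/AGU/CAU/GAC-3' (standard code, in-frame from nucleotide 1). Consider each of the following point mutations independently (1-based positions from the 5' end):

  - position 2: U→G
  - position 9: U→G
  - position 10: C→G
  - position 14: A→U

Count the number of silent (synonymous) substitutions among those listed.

0

Codon 1: AUG (Met) → AGG (Arg) — missense.
Codon 3: AGU (Ser) → AGG (Arg) — missense.
Codon 4: CAU (His) → GAU (Asp) — missense.
Codon 5: GAC (Asp) → GUC (Val) — missense.
Synonymous: 0 of 4.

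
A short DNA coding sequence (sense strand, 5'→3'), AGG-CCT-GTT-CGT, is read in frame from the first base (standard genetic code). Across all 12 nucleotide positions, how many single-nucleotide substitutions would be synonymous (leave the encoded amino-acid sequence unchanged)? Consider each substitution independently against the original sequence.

Codon 1 (AGG, Arg): 2 synonymous substitutions.
Codon 2 (CCT, Pro): 3 synonymous substitutions.
Codon 3 (GTT, Val): 3 synonymous substitutions.
Codon 4 (CGT, Arg): 3 synonymous substitutions.
Total: 2 + 3 + 3 + 3 = 11.

11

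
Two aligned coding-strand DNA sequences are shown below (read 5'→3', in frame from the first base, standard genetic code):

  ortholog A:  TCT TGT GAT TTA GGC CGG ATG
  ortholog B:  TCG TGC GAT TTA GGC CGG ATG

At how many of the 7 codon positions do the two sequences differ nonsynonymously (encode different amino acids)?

0

Codon 1: TCT Ser / TCG Ser — synonymous.
Codon 2: TGT Cys / TGC Cys — synonymous.
Codon 3: GAT Asp / GAT Asp — identical.
Codon 4: TTA Leu / TTA Leu — identical.
Codon 5: GGC Gly / GGC Gly — identical.
Codon 6: CGG Arg / CGG Arg — identical.
Codon 7: ATG Met / ATG Met — identical.
Nonsynonymous differences: 0.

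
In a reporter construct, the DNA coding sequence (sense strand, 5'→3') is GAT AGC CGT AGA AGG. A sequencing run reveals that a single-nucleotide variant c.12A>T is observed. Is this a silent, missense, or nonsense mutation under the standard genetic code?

missense

Position 12 falls in codon 4: AGA → Arg.
After the substitution the codon is AGT → Ser.
Arg ≠ Ser, so this is a missense mutation.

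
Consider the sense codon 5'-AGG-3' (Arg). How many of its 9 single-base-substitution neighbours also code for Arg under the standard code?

Position 1: CGG → 1 synonymous.
Position 2: none → 0 synonymous.
Position 3: AGA → 1 synonymous.
Total: 1 + 0 + 1 = 2.

2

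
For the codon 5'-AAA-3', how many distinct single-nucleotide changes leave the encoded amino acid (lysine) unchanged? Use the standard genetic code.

Position 1: none → 0 synonymous.
Position 2: none → 0 synonymous.
Position 3: AAG → 1 synonymous.
Total: 0 + 0 + 1 = 1.

1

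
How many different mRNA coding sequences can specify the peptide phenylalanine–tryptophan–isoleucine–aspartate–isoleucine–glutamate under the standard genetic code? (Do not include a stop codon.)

72

Phe: 2 codons.
Trp: 1 codon.
Ile: 3 codons.
Asp: 2 codons.
Ile: 3 codons.
Glu: 2 codons.
2 × 1 × 3 × 2 × 3 × 2 = 72.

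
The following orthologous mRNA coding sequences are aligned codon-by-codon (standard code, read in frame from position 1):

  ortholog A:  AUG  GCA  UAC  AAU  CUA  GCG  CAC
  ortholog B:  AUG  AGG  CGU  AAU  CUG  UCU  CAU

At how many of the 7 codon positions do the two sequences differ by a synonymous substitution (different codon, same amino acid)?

Codon 1: AUG Met / AUG Met — identical.
Codon 2: GCA Ala / AGG Arg — nonsynonymous.
Codon 3: UAC Tyr / CGU Arg — nonsynonymous.
Codon 4: AAU Asn / AAU Asn — identical.
Codon 5: CUA Leu / CUG Leu — synonymous.
Codon 6: GCG Ala / UCU Ser — nonsynonymous.
Codon 7: CAC His / CAU His — synonymous.
Synonymous differences: 2.

2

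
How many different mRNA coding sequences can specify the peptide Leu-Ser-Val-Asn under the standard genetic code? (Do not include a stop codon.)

Leu: 6 codons.
Ser: 6 codons.
Val: 4 codons.
Asn: 2 codons.
6 × 6 × 4 × 2 = 288.

288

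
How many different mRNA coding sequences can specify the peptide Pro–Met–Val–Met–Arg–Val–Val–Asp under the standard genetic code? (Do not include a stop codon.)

3072

Pro: 4 codons.
Met: 1 codon.
Val: 4 codons.
Met: 1 codon.
Arg: 6 codons.
Val: 4 codons.
Val: 4 codons.
Asp: 2 codons.
4 × 1 × 4 × 1 × 6 × 4 × 4 × 2 = 3072.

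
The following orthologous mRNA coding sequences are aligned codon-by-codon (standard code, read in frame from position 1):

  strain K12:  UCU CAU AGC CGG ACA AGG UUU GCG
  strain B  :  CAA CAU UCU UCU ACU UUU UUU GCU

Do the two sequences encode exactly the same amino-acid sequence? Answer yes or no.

no

Codon 1: UCU Ser / CAA Gln — nonsynonymous.
Codon 2: CAU His / CAU His — identical.
Codon 3: AGC Ser / UCU Ser — synonymous.
Codon 4: CGG Arg / UCU Ser — nonsynonymous.
Codon 5: ACA Thr / ACU Thr — synonymous.
Codon 6: AGG Arg / UUU Phe — nonsynonymous.
Codon 7: UUU Phe / UUU Phe — identical.
Codon 8: GCG Ala / GCU Ala — synonymous.
Nonsynonymous differences: 3 → different protein.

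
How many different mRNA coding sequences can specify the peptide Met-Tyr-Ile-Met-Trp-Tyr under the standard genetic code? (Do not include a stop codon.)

Met: 1 codon.
Tyr: 2 codons.
Ile: 3 codons.
Met: 1 codon.
Trp: 1 codon.
Tyr: 2 codons.
1 × 2 × 3 × 1 × 1 × 2 = 12.

12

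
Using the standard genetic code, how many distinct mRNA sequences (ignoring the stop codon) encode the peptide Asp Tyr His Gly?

32

Asp: 2 codons.
Tyr: 2 codons.
His: 2 codons.
Gly: 4 codons.
2 × 2 × 2 × 4 = 32.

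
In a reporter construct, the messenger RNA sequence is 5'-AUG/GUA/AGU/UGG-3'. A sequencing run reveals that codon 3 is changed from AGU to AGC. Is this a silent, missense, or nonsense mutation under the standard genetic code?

silent

Position 9 falls in codon 3: AGU → Ser.
After the substitution the codon is AGC → Ser.
Both encode Ser, so the change is synonymous.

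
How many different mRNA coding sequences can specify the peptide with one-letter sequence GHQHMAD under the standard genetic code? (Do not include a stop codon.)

256

Gly: 4 codons.
His: 2 codons.
Gln: 2 codons.
His: 2 codons.
Met: 1 codon.
Ala: 4 codons.
Asp: 2 codons.
4 × 2 × 2 × 2 × 1 × 4 × 2 = 256.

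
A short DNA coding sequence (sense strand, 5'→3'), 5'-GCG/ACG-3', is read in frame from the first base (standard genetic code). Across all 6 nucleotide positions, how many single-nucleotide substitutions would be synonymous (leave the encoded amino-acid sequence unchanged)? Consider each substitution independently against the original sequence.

6

Codon 1 (GCG, Ala): 3 synonymous substitutions.
Codon 2 (ACG, Thr): 3 synonymous substitutions.
Total: 3 + 3 = 6.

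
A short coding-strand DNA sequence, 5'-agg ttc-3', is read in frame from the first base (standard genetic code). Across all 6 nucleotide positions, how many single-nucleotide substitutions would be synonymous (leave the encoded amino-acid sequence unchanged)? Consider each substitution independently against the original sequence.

3

Codon 1 (AGG, Arg): 2 synonymous substitutions.
Codon 2 (TTC, Phe): 1 synonymous substitution.
Total: 2 + 1 = 3.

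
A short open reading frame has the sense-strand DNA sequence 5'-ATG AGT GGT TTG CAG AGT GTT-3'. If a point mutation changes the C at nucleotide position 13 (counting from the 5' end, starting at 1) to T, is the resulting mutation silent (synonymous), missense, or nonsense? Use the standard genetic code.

Position 13 falls in codon 5: CAG → Gln.
After the substitution the codon is TAG → Stop.
The new codon is a stop codon, so this is a nonsense mutation.

nonsense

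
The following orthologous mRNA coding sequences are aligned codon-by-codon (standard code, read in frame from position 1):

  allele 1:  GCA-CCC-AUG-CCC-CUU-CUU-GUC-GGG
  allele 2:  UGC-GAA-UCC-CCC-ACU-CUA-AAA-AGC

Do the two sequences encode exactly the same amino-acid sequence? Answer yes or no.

no

Codon 1: GCA Ala / UGC Cys — nonsynonymous.
Codon 2: CCC Pro / GAA Glu — nonsynonymous.
Codon 3: AUG Met / UCC Ser — nonsynonymous.
Codon 4: CCC Pro / CCC Pro — identical.
Codon 5: CUU Leu / ACU Thr — nonsynonymous.
Codon 6: CUU Leu / CUA Leu — synonymous.
Codon 7: GUC Val / AAA Lys — nonsynonymous.
Codon 8: GGG Gly / AGC Ser — nonsynonymous.
Nonsynonymous differences: 6 → different protein.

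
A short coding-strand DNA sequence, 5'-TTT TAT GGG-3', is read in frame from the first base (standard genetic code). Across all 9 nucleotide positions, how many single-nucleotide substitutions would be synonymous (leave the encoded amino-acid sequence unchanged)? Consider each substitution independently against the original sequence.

5

Codon 1 (TTT, Phe): 1 synonymous substitution.
Codon 2 (TAT, Tyr): 1 synonymous substitution.
Codon 3 (GGG, Gly): 3 synonymous substitutions.
Total: 1 + 1 + 3 = 5.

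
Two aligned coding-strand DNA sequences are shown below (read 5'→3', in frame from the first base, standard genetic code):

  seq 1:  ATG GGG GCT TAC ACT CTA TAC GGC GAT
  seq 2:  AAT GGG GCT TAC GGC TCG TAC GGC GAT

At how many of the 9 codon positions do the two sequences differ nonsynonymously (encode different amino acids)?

Codon 1: ATG Met / AAT Asn — nonsynonymous.
Codon 2: GGG Gly / GGG Gly — identical.
Codon 3: GCT Ala / GCT Ala — identical.
Codon 4: TAC Tyr / TAC Tyr — identical.
Codon 5: ACT Thr / GGC Gly — nonsynonymous.
Codon 6: CTA Leu / TCG Ser — nonsynonymous.
Codon 7: TAC Tyr / TAC Tyr — identical.
Codon 8: GGC Gly / GGC Gly — identical.
Codon 9: GAT Asp / GAT Asp — identical.
Nonsynonymous differences: 3.

3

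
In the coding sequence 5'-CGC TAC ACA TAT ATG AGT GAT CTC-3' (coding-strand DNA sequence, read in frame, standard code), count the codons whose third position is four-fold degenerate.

3

Codon 1 CGC (Arg): third position 4-fold.
Codon 2 TAC (Tyr): third position 2-fold.
Codon 3 ACA (Thr): third position 4-fold.
Codon 4 TAT (Tyr): third position 2-fold.
Codon 5 ATG (Met): third position 1-fold.
Codon 6 AGT (Ser): third position 2-fold.
Codon 7 GAT (Asp): third position 2-fold.
Codon 8 CTC (Leu): third position 4-fold.
Four-fold degenerate third positions: 3.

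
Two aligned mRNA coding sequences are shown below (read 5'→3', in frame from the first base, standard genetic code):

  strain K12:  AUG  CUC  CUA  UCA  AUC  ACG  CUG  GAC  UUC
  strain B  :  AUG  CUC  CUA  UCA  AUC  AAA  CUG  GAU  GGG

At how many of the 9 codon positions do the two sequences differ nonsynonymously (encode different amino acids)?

2

Codon 1: AUG Met / AUG Met — identical.
Codon 2: CUC Leu / CUC Leu — identical.
Codon 3: CUA Leu / CUA Leu — identical.
Codon 4: UCA Ser / UCA Ser — identical.
Codon 5: AUC Ile / AUC Ile — identical.
Codon 6: ACG Thr / AAA Lys — nonsynonymous.
Codon 7: CUG Leu / CUG Leu — identical.
Codon 8: GAC Asp / GAU Asp — synonymous.
Codon 9: UUC Phe / GGG Gly — nonsynonymous.
Nonsynonymous differences: 2.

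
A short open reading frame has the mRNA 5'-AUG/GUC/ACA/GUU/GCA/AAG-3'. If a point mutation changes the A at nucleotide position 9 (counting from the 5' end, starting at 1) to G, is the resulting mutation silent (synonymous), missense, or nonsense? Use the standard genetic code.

silent

Position 9 falls in codon 3: ACA → Thr.
After the substitution the codon is ACG → Thr.
Both encode Thr, so the change is synonymous.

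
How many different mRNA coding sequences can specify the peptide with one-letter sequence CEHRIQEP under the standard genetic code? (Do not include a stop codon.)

2304

Cys: 2 codons.
Glu: 2 codons.
His: 2 codons.
Arg: 6 codons.
Ile: 3 codons.
Gln: 2 codons.
Glu: 2 codons.
Pro: 4 codons.
2 × 2 × 2 × 6 × 3 × 2 × 2 × 4 = 2304.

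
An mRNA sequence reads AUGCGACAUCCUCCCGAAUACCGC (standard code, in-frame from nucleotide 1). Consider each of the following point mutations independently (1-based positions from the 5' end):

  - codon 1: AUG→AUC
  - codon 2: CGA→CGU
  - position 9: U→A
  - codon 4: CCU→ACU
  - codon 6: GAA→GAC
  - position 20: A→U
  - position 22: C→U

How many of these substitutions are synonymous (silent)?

1

Codon 1: AUG (Met) → AUC (Ile) — missense.
Codon 2: CGA (Arg) → CGU (Arg) — synonymous.
Codon 3: CAU (His) → CAA (Gln) — missense.
Codon 4: CCU (Pro) → ACU (Thr) — missense.
Codon 6: GAA (Glu) → GAC (Asp) — missense.
Codon 7: UAC (Tyr) → UUC (Phe) — missense.
Codon 8: CGC (Arg) → UGC (Cys) — missense.
Synonymous: 1 of 7.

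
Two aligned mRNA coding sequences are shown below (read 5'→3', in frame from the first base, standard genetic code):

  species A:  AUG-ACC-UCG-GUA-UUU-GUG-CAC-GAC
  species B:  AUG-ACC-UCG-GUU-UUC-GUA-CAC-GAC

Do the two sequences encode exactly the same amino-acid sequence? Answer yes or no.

Codon 1: AUG Met / AUG Met — identical.
Codon 2: ACC Thr / ACC Thr — identical.
Codon 3: UCG Ser / UCG Ser — identical.
Codon 4: GUA Val / GUU Val — synonymous.
Codon 5: UUU Phe / UUC Phe — synonymous.
Codon 6: GUG Val / GUA Val — synonymous.
Codon 7: CAC His / CAC His — identical.
Codon 8: GAC Asp / GAC Asp — identical.
Nonsynonymous differences: 0 → same protein.

yes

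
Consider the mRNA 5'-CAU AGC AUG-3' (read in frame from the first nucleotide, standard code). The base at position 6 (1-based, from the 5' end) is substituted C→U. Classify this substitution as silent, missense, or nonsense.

Position 6 falls in codon 2: AGC → Ser.
After the substitution the codon is AGU → Ser.
Both encode Ser, so the change is synonymous.

silent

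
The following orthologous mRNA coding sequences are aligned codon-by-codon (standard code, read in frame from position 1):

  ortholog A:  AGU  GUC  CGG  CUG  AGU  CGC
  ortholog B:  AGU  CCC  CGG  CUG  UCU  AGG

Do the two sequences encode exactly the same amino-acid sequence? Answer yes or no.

Codon 1: AGU Ser / AGU Ser — identical.
Codon 2: GUC Val / CCC Pro — nonsynonymous.
Codon 3: CGG Arg / CGG Arg — identical.
Codon 4: CUG Leu / CUG Leu — identical.
Codon 5: AGU Ser / UCU Ser — synonymous.
Codon 6: CGC Arg / AGG Arg — synonymous.
Nonsynonymous differences: 1 → different protein.

no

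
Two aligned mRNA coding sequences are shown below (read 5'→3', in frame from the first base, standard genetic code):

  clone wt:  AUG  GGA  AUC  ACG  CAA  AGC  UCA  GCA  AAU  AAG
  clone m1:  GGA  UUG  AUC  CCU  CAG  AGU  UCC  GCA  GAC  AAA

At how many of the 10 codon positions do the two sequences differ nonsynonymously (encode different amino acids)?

4

Codon 1: AUG Met / GGA Gly — nonsynonymous.
Codon 2: GGA Gly / UUG Leu — nonsynonymous.
Codon 3: AUC Ile / AUC Ile — identical.
Codon 4: ACG Thr / CCU Pro — nonsynonymous.
Codon 5: CAA Gln / CAG Gln — synonymous.
Codon 6: AGC Ser / AGU Ser — synonymous.
Codon 7: UCA Ser / UCC Ser — synonymous.
Codon 8: GCA Ala / GCA Ala — identical.
Codon 9: AAU Asn / GAC Asp — nonsynonymous.
Codon 10: AAG Lys / AAA Lys — synonymous.
Nonsynonymous differences: 4.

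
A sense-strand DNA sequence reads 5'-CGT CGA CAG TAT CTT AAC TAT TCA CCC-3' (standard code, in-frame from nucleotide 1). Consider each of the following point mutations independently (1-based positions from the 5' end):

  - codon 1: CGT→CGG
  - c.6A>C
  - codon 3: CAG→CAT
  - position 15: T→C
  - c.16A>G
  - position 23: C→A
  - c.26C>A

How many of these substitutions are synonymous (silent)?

3

Codon 1: CGT (Arg) → CGG (Arg) — synonymous.
Codon 2: CGA (Arg) → CGC (Arg) — synonymous.
Codon 3: CAG (Gln) → CAT (His) — missense.
Codon 5: CTT (Leu) → CTC (Leu) — synonymous.
Codon 6: AAC (Asn) → GAC (Asp) — missense.
Codon 8: TCA (Ser) → TAA (Stop) — nonsense.
Codon 9: CCC (Pro) → CAC (His) — missense.
Synonymous: 3 of 7.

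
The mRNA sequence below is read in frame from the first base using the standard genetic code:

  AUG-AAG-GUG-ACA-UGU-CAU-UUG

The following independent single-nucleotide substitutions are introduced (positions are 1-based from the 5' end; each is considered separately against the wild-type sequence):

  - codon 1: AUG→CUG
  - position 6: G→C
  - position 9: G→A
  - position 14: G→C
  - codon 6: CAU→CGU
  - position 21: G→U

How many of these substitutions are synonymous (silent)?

Codon 1: AUG (Met) → CUG (Leu) — missense.
Codon 2: AAG (Lys) → AAC (Asn) — missense.
Codon 3: GUG (Val) → GUA (Val) — synonymous.
Codon 5: UGU (Cys) → UCU (Ser) — missense.
Codon 6: CAU (His) → CGU (Arg) — missense.
Codon 7: UUG (Leu) → UUU (Phe) — missense.
Synonymous: 1 of 6.

1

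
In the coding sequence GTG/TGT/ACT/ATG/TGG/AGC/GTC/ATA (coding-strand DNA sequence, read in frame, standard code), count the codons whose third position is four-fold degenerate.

3

Codon 1 GTG (Val): third position 4-fold.
Codon 2 TGT (Cys): third position 2-fold.
Codon 3 ACT (Thr): third position 4-fold.
Codon 4 ATG (Met): third position 1-fold.
Codon 5 TGG (Trp): third position 1-fold.
Codon 6 AGC (Ser): third position 2-fold.
Codon 7 GTC (Val): third position 4-fold.
Codon 8 ATA (Ile): third position 3-fold.
Four-fold degenerate third positions: 3.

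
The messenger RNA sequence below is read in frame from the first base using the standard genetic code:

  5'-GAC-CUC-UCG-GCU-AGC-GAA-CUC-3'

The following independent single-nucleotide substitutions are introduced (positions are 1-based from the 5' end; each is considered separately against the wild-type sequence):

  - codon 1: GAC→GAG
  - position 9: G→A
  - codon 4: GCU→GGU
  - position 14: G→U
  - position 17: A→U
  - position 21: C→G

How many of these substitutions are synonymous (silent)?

2

Codon 1: GAC (Asp) → GAG (Glu) — missense.
Codon 3: UCG (Ser) → UCA (Ser) — synonymous.
Codon 4: GCU (Ala) → GGU (Gly) — missense.
Codon 5: AGC (Ser) → AUC (Ile) — missense.
Codon 6: GAA (Glu) → GUA (Val) — missense.
Codon 7: CUC (Leu) → CUG (Leu) — synonymous.
Synonymous: 2 of 6.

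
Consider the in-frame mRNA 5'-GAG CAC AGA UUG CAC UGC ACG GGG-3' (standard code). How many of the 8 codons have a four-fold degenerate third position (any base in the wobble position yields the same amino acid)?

2

Codon 1 GAG (Glu): third position 2-fold.
Codon 2 CAC (His): third position 2-fold.
Codon 3 AGA (Arg): third position 2-fold.
Codon 4 UUG (Leu): third position 2-fold.
Codon 5 CAC (His): third position 2-fold.
Codon 6 UGC (Cys): third position 2-fold.
Codon 7 ACG (Thr): third position 4-fold.
Codon 8 GGG (Gly): third position 4-fold.
Four-fold degenerate third positions: 2.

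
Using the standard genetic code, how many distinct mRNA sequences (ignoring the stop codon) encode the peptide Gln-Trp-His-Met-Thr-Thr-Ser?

Gln: 2 codons.
Trp: 1 codon.
His: 2 codons.
Met: 1 codon.
Thr: 4 codons.
Thr: 4 codons.
Ser: 6 codons.
2 × 1 × 2 × 1 × 4 × 4 × 6 = 384.

384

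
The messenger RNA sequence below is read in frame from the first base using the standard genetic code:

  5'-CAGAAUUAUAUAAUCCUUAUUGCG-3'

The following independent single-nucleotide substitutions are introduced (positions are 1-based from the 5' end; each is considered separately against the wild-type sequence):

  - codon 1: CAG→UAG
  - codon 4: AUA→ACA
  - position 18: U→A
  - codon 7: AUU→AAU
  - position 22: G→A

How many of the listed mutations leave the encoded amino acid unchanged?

1

Codon 1: CAG (Gln) → UAG (Stop) — nonsense.
Codon 4: AUA (Ile) → ACA (Thr) — missense.
Codon 6: CUU (Leu) → CUA (Leu) — synonymous.
Codon 7: AUU (Ile) → AAU (Asn) — missense.
Codon 8: GCG (Ala) → ACG (Thr) — missense.
Synonymous: 1 of 5.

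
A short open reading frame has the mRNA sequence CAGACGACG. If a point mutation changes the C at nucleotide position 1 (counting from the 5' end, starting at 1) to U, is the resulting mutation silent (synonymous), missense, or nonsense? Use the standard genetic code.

Position 1 falls in codon 1: CAG → Gln.
After the substitution the codon is UAG → Stop.
The new codon is a stop codon, so this is a nonsense mutation.

nonsense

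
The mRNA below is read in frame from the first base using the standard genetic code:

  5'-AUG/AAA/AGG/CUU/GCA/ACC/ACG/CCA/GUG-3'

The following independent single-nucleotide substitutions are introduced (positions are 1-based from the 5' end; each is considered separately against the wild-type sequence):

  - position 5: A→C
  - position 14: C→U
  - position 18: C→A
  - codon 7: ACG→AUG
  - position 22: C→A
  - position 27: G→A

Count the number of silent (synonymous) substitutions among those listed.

2

Codon 2: AAA (Lys) → ACA (Thr) — missense.
Codon 5: GCA (Ala) → GUA (Val) — missense.
Codon 6: ACC (Thr) → ACA (Thr) — synonymous.
Codon 7: ACG (Thr) → AUG (Met) — missense.
Codon 8: CCA (Pro) → ACA (Thr) — missense.
Codon 9: GUG (Val) → GUA (Val) — synonymous.
Synonymous: 2 of 6.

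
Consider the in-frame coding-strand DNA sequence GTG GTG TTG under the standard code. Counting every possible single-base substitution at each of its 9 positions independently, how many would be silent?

Codon 1 (GTG, Val): 3 synonymous substitutions.
Codon 2 (GTG, Val): 3 synonymous substitutions.
Codon 3 (TTG, Leu): 2 synonymous substitutions.
Total: 3 + 3 + 2 = 8.

8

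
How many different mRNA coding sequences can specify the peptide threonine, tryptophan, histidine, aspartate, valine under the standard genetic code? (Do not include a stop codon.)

Thr: 4 codons.
Trp: 1 codon.
His: 2 codons.
Asp: 2 codons.
Val: 4 codons.
4 × 1 × 2 × 2 × 4 = 64.

64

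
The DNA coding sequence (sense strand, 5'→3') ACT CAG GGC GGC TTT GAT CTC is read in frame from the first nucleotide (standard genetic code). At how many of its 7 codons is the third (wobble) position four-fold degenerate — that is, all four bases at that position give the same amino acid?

4

Codon 1 ACT (Thr): third position 4-fold.
Codon 2 CAG (Gln): third position 2-fold.
Codon 3 GGC (Gly): third position 4-fold.
Codon 4 GGC (Gly): third position 4-fold.
Codon 5 TTT (Phe): third position 2-fold.
Codon 6 GAT (Asp): third position 2-fold.
Codon 7 CTC (Leu): third position 4-fold.
Four-fold degenerate third positions: 4.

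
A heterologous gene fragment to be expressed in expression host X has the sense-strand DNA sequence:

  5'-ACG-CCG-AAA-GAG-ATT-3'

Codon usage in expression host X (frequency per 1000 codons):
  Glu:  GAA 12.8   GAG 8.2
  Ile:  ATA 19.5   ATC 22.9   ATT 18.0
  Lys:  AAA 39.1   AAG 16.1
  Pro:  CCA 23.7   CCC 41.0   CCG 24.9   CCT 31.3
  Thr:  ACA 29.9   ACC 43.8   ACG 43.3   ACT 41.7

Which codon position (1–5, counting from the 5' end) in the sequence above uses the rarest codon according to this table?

Codon 1 ACG (Thr): 43.3 per 1000.
Codon 2 CCG (Pro): 24.9 per 1000.
Codon 3 AAA (Lys): 39.1 per 1000.
Codon 4 GAG (Glu): 8.2 per 1000.
Codon 5 ATT (Ile): 18.0 per 1000.
Lowest frequency is 8.2 at codon 4.

4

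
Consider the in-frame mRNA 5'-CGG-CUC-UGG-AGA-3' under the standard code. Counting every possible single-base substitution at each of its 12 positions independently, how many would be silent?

9

Codon 1 (CGG, Arg): 4 synonymous substitutions.
Codon 2 (CUC, Leu): 3 synonymous substitutions.
Codon 3 (UGG, Trp): 0 synonymous substitutions.
Codon 4 (AGA, Arg): 2 synonymous substitutions.
Total: 4 + 3 + 0 + 2 = 9.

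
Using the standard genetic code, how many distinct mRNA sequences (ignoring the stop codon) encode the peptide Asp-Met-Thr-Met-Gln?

Asp: 2 codons.
Met: 1 codon.
Thr: 4 codons.
Met: 1 codon.
Gln: 2 codons.
2 × 1 × 4 × 1 × 2 = 16.

16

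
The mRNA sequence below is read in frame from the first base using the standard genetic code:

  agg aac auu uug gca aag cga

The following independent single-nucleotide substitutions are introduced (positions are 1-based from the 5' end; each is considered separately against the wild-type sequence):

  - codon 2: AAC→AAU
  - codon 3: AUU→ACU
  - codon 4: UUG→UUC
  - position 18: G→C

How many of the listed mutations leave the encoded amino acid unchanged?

Codon 2: AAC (Asn) → AAU (Asn) — synonymous.
Codon 3: AUU (Ile) → ACU (Thr) — missense.
Codon 4: UUG (Leu) → UUC (Phe) — missense.
Codon 6: AAG (Lys) → AAC (Asn) — missense.
Synonymous: 1 of 4.

1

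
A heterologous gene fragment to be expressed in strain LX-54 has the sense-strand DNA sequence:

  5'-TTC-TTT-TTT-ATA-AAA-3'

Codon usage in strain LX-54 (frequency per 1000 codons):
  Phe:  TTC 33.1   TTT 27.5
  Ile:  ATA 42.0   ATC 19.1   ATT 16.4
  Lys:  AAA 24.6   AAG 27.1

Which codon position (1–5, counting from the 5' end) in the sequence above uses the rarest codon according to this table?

5

Codon 1 TTC (Phe): 33.1 per 1000.
Codon 2 TTT (Phe): 27.5 per 1000.
Codon 3 TTT (Phe): 27.5 per 1000.
Codon 4 ATA (Ile): 42.0 per 1000.
Codon 5 AAA (Lys): 24.6 per 1000.
Lowest frequency is 24.6 at codon 5.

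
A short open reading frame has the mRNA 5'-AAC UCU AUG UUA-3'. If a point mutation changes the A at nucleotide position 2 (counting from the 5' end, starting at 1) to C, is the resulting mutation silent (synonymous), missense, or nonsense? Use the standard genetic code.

missense

Position 2 falls in codon 1: AAC → Asn.
After the substitution the codon is ACC → Thr.
Asn ≠ Thr, so this is a missense mutation.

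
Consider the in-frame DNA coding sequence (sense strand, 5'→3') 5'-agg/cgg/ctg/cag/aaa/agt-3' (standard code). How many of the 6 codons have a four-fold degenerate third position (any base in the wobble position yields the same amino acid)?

Codon 1 AGG (Arg): third position 2-fold.
Codon 2 CGG (Arg): third position 4-fold.
Codon 3 CTG (Leu): third position 4-fold.
Codon 4 CAG (Gln): third position 2-fold.
Codon 5 AAA (Lys): third position 2-fold.
Codon 6 AGT (Ser): third position 2-fold.
Four-fold degenerate third positions: 2.

2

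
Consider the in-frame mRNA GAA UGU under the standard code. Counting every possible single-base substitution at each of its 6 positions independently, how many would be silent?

2

Codon 1 (GAA, Glu): 1 synonymous substitution.
Codon 2 (UGU, Cys): 1 synonymous substitution.
Total: 1 + 1 = 2.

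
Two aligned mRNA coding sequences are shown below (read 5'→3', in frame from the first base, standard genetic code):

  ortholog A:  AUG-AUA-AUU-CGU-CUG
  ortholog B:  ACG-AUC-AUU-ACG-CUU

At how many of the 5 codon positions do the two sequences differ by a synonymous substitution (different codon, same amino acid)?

2

Codon 1: AUG Met / ACG Thr — nonsynonymous.
Codon 2: AUA Ile / AUC Ile — synonymous.
Codon 3: AUU Ile / AUU Ile — identical.
Codon 4: CGU Arg / ACG Thr — nonsynonymous.
Codon 5: CUG Leu / CUU Leu — synonymous.
Synonymous differences: 2.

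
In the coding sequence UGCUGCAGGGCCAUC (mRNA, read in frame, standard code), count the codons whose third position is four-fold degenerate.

Codon 1 UGC (Cys): third position 2-fold.
Codon 2 UGC (Cys): third position 2-fold.
Codon 3 AGG (Arg): third position 2-fold.
Codon 4 GCC (Ala): third position 4-fold.
Codon 5 AUC (Ile): third position 3-fold.
Four-fold degenerate third positions: 1.

1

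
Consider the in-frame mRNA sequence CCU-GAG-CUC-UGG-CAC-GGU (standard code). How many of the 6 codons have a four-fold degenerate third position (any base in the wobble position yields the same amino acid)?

Codon 1 CCU (Pro): third position 4-fold.
Codon 2 GAG (Glu): third position 2-fold.
Codon 3 CUC (Leu): third position 4-fold.
Codon 4 UGG (Trp): third position 1-fold.
Codon 5 CAC (His): third position 2-fold.
Codon 6 GGU (Gly): third position 4-fold.
Four-fold degenerate third positions: 3.

3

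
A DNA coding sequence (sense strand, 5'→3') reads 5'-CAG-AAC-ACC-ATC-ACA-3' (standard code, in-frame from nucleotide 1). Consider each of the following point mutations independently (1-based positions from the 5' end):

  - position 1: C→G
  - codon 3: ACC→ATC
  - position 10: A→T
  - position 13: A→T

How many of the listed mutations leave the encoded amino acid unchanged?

0

Codon 1: CAG (Gln) → GAG (Glu) — missense.
Codon 3: ACC (Thr) → ATC (Ile) — missense.
Codon 4: ATC (Ile) → TTC (Phe) — missense.
Codon 5: ACA (Thr) → TCA (Ser) — missense.
Synonymous: 0 of 4.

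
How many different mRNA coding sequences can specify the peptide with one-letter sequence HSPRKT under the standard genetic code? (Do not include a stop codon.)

2304

His: 2 codons.
Ser: 6 codons.
Pro: 4 codons.
Arg: 6 codons.
Lys: 2 codons.
Thr: 4 codons.
2 × 6 × 4 × 6 × 2 × 4 = 2304.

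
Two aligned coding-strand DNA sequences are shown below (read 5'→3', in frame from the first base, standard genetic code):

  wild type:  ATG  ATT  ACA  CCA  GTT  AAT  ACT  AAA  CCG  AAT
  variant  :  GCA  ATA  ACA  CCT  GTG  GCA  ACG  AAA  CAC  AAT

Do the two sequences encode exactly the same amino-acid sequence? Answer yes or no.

no

Codon 1: ATG Met / GCA Ala — nonsynonymous.
Codon 2: ATT Ile / ATA Ile — synonymous.
Codon 3: ACA Thr / ACA Thr — identical.
Codon 4: CCA Pro / CCT Pro — synonymous.
Codon 5: GTT Val / GTG Val — synonymous.
Codon 6: AAT Asn / GCA Ala — nonsynonymous.
Codon 7: ACT Thr / ACG Thr — synonymous.
Codon 8: AAA Lys / AAA Lys — identical.
Codon 9: CCG Pro / CAC His — nonsynonymous.
Codon 10: AAT Asn / AAT Asn — identical.
Nonsynonymous differences: 3 → different protein.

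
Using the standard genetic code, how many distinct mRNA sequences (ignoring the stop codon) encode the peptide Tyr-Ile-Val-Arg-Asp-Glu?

576

Tyr: 2 codons.
Ile: 3 codons.
Val: 4 codons.
Arg: 6 codons.
Asp: 2 codons.
Glu: 2 codons.
2 × 3 × 4 × 6 × 2 × 2 = 576.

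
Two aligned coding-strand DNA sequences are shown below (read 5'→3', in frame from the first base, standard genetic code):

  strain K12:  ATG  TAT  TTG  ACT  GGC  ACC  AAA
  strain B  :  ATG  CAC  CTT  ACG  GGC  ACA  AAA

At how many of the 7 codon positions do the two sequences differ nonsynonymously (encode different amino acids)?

1

Codon 1: ATG Met / ATG Met — identical.
Codon 2: TAT Tyr / CAC His — nonsynonymous.
Codon 3: TTG Leu / CTT Leu — synonymous.
Codon 4: ACT Thr / ACG Thr — synonymous.
Codon 5: GGC Gly / GGC Gly — identical.
Codon 6: ACC Thr / ACA Thr — synonymous.
Codon 7: AAA Lys / AAA Lys — identical.
Nonsynonymous differences: 1.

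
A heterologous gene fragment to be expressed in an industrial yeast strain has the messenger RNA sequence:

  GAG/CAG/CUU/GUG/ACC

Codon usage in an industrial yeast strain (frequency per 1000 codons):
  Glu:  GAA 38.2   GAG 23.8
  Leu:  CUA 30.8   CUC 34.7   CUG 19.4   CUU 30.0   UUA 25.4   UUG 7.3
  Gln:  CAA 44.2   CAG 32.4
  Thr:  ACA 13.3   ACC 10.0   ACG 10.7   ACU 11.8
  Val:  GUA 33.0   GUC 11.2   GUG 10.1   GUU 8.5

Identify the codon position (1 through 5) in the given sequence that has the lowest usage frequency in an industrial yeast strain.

5

Codon 1 GAG (Glu): 23.8 per 1000.
Codon 2 CAG (Gln): 32.4 per 1000.
Codon 3 CUU (Leu): 30.0 per 1000.
Codon 4 GUG (Val): 10.1 per 1000.
Codon 5 ACC (Thr): 10.0 per 1000.
Lowest frequency is 10.0 at codon 5.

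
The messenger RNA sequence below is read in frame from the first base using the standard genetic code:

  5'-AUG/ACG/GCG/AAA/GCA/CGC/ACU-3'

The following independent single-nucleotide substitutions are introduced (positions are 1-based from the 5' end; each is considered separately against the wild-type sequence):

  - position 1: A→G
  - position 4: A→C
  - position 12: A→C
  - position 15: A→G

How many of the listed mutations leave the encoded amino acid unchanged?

Codon 1: AUG (Met) → GUG (Val) — missense.
Codon 2: ACG (Thr) → CCG (Pro) — missense.
Codon 4: AAA (Lys) → AAC (Asn) — missense.
Codon 5: GCA (Ala) → GCG (Ala) — synonymous.
Synonymous: 1 of 4.

1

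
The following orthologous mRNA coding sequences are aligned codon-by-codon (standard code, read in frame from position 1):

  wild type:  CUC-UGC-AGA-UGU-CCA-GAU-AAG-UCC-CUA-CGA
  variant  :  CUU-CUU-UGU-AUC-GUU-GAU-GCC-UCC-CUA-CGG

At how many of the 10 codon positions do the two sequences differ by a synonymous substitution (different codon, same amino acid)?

Codon 1: CUC Leu / CUU Leu — synonymous.
Codon 2: UGC Cys / CUU Leu — nonsynonymous.
Codon 3: AGA Arg / UGU Cys — nonsynonymous.
Codon 4: UGU Cys / AUC Ile — nonsynonymous.
Codon 5: CCA Pro / GUU Val — nonsynonymous.
Codon 6: GAU Asp / GAU Asp — identical.
Codon 7: AAG Lys / GCC Ala — nonsynonymous.
Codon 8: UCC Ser / UCC Ser — identical.
Codon 9: CUA Leu / CUA Leu — identical.
Codon 10: CGA Arg / CGG Arg — synonymous.
Synonymous differences: 2.

2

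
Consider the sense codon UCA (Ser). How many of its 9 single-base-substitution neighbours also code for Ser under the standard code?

3

Position 1: none → 0 synonymous.
Position 2: none → 0 synonymous.
Position 3: UCU, UCC, UCG → 3 synonymous.
Total: 0 + 0 + 3 = 3.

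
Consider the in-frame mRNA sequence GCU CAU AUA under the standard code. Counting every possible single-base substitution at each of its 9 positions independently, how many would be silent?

Codon 1 (GCU, Ala): 3 synonymous substitutions.
Codon 2 (CAU, His): 1 synonymous substitution.
Codon 3 (AUA, Ile): 2 synonymous substitutions.
Total: 3 + 1 + 2 = 6.

6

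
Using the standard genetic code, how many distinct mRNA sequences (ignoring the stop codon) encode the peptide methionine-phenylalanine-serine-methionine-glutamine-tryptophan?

Met: 1 codon.
Phe: 2 codons.
Ser: 6 codons.
Met: 1 codon.
Gln: 2 codons.
Trp: 1 codon.
1 × 2 × 6 × 1 × 2 × 1 = 24.

24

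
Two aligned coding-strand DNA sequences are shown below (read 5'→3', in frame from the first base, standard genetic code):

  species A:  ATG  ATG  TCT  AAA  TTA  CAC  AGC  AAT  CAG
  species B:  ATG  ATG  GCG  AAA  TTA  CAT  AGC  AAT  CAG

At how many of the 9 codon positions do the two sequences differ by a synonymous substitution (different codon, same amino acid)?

1

Codon 1: ATG Met / ATG Met — identical.
Codon 2: ATG Met / ATG Met — identical.
Codon 3: TCT Ser / GCG Ala — nonsynonymous.
Codon 4: AAA Lys / AAA Lys — identical.
Codon 5: TTA Leu / TTA Leu — identical.
Codon 6: CAC His / CAT His — synonymous.
Codon 7: AGC Ser / AGC Ser — identical.
Codon 8: AAT Asn / AAT Asn — identical.
Codon 9: CAG Gln / CAG Gln — identical.
Synonymous differences: 1.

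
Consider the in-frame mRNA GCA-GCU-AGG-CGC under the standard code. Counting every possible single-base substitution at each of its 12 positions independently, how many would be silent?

Codon 1 (GCA, Ala): 3 synonymous substitutions.
Codon 2 (GCU, Ala): 3 synonymous substitutions.
Codon 3 (AGG, Arg): 2 synonymous substitutions.
Codon 4 (CGC, Arg): 3 synonymous substitutions.
Total: 3 + 3 + 2 + 3 = 11.

11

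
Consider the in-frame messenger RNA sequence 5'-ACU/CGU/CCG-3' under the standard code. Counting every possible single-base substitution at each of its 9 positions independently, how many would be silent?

Codon 1 (ACU, Thr): 3 synonymous substitutions.
Codon 2 (CGU, Arg): 3 synonymous substitutions.
Codon 3 (CCG, Pro): 3 synonymous substitutions.
Total: 3 + 3 + 3 = 9.

9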